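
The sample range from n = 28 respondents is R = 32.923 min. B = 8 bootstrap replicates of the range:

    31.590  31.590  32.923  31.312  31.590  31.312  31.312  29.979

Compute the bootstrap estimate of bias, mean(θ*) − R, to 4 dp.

mean(θ*) = (31.590 + 31.590 + 32.923 + 31.312 + 31.590 + 31.312 + 31.312 + 29.979) / 8 = 31.45100
bias = 31.45100 − 32.923

bias = −1.4720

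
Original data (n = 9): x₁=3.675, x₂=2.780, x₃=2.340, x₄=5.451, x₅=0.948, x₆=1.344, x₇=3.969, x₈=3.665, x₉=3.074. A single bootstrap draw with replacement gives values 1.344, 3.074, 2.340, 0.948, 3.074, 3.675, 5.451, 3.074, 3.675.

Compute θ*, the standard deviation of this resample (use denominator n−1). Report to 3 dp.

θ* = 1.337

Mean = 2.9617; sum of squared deviations = 14.3105
s² = 14.3105 / 8 = 1.7888
s = √1.7888 = 1.337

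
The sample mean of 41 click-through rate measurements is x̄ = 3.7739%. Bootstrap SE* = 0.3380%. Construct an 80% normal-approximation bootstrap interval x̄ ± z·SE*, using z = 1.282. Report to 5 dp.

Margin = 1.282 × 0.3380 = 0.433316
Interval: 3.7739 ± 0.433316

(3.34058, 4.20722)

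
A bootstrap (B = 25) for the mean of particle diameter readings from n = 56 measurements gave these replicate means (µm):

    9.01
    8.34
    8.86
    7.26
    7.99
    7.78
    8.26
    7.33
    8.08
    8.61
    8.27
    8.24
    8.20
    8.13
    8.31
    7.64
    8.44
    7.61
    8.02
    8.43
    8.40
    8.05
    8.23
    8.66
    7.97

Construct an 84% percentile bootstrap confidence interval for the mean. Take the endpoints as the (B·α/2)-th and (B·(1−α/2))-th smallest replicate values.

Sorted replicates: 7.26, 7.33, 7.61, 7.64, 7.78, 7.97, 7.99, 8.02, 8.05, 8.08, 8.13, 8.20, 8.23, 8.24, 8.26, 8.27, 8.31, 8.34, 8.40, 8.43, 8.44, 8.61, 8.66, 8.86, 9.01
α = 0.16; lower rank = 25 × 0.080 = 2; upper rank = 25 × 0.920 = 23.
The 2nd smallest replicate is 7.33; the 23rd is 8.66.

(7.33, 8.66)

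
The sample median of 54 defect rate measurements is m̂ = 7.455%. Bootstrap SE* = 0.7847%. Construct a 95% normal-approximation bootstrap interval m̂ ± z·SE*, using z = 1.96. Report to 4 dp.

(5.9170, 8.9930)

Margin = 1.96 × 0.7847 = 1.53801
Interval: 7.455 ± 1.53801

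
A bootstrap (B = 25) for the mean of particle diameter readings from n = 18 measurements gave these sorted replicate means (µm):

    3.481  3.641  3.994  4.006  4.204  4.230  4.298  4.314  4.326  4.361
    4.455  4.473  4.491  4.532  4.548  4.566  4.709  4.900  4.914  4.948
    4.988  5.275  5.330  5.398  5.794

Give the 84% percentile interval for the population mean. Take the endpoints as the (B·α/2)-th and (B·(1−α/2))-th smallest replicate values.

(3.641, 5.330)

α = 0.16; lower rank = 25 × 0.080 = 2; upper rank = 25 × 0.920 = 23.
The 2nd smallest replicate is 3.641; the 23rd is 5.330.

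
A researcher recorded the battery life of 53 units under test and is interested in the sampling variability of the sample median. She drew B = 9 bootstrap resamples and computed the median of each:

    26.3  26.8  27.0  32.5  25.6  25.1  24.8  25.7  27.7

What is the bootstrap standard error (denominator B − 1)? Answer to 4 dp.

SE* = 2.3216

Bootstrap SE is the standard deviation of the 9 replicate medians.
Mean of replicates: (26.3 + 26.8 + 27.0 + 32.5 + 25.6 + 25.1 + 24.8 + 25.7 + 27.7) / 9 = 241.50000 / 9 = 26.83333
Sum of squared deviations: (−0.53333)² + (−0.03333)² + (+0.16667)² + (+5.66667)² + (−1.23333)² + (−1.73333)² + (−2.03333)² + (−1.13333)² + (+0.86667)² = 43.12000
Variance = 43.12000 / 8 = 5.39000
SE* = √5.39000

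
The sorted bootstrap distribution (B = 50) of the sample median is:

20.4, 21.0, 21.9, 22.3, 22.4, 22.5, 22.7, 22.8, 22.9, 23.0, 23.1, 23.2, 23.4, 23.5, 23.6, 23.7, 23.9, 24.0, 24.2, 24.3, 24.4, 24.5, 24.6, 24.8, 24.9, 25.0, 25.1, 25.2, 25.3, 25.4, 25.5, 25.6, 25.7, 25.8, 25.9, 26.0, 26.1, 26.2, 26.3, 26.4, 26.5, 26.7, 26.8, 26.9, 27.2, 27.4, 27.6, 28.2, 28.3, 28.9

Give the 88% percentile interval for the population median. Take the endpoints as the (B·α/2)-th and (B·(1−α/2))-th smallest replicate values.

α = 0.12; lower rank = 50 × 0.060 = 3; upper rank = 50 × 0.940 = 47.
The 3rd smallest replicate is 21.9; the 47th is 27.6.

(21.9, 27.6)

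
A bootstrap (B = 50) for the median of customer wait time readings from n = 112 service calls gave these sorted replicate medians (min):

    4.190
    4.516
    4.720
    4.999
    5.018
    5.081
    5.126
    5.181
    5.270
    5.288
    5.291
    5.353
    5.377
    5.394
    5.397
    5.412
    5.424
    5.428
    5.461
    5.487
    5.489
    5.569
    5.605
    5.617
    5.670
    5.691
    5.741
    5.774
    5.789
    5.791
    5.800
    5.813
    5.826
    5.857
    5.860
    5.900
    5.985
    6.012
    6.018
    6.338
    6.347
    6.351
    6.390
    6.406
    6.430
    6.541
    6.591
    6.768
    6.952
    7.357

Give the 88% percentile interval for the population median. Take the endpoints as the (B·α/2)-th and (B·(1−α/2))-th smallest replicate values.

(4.720, 6.591)

α = 0.12; lower rank = 50 × 0.060 = 3; upper rank = 50 × 0.940 = 47.
The 3rd smallest replicate is 4.720; the 47th is 6.591.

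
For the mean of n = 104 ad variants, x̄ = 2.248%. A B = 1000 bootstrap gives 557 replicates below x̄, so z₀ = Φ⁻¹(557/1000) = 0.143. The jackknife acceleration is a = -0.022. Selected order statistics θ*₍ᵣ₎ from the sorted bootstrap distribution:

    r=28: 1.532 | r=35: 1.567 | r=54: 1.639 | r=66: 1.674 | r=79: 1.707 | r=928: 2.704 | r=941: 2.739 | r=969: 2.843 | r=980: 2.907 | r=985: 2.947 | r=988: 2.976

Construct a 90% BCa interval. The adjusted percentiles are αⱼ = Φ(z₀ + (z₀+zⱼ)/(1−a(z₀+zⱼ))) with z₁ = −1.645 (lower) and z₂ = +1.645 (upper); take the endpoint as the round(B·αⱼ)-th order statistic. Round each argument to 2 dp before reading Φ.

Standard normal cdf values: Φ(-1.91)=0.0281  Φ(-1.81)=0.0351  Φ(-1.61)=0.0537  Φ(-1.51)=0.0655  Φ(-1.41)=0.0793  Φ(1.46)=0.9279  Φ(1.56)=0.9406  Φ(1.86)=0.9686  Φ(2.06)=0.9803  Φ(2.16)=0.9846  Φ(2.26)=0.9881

Lower: z₀ + z₁ = 0.143 + (-1.645) = -1.502; 1 − a(z₀+z₁) = 1 − (-0.022)(-1.502) = 0.9670; argument = 0.143 + (-1.502)/0.9670 = -1.4103 → -1.41.
α₁ = Φ(-1.41) = 0.0793; rank = round(1000 × 0.0793) = 79; θ*₍79₎ = 1.707.
Upper: z₀ + z₂ = 1.788; 1 − a(z₀+z₂) = 1.0393; argument = 1.8633 → 1.86; α₂ = 0.9686; rank = 969; θ*₍969₎ = 2.843.

(1.707, 2.843)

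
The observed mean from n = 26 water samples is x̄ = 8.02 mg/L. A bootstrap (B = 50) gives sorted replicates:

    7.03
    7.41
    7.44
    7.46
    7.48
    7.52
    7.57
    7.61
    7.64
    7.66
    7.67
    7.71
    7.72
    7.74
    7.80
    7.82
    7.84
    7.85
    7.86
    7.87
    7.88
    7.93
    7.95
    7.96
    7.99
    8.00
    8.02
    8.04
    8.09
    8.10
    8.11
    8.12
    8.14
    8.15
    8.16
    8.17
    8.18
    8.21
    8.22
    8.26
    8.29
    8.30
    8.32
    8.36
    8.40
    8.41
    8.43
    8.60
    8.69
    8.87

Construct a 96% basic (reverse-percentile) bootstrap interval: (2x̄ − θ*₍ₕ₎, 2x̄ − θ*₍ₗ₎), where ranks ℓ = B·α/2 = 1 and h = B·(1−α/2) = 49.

Percentile endpoints at ranks 1 and 49: θ*₍1₎ = 7.03, θ*₍49₎ = 8.69.
Basic interval reflects these around x̄:
  lower = 2 × 8.02 − 8.69 = 7.35
  upper = 2 × 8.02 − 7.03 = 9.01

(7.35, 9.01)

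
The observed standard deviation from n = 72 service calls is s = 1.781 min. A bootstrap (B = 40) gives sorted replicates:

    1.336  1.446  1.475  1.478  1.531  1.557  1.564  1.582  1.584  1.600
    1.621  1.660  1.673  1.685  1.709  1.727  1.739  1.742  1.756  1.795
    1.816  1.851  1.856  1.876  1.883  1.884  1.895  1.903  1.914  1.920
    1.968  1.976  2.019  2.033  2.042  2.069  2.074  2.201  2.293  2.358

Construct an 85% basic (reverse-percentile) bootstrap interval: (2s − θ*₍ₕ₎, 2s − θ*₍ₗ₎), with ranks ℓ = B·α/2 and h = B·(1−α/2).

Percentile endpoints at ranks 3 and 37: θ*₍3₎ = 1.475, θ*₍37₎ = 2.074.
Basic interval reflects these around s:
  lower = 2 × 1.781 − 2.074 = 1.488
  upper = 2 × 1.781 − 1.475 = 2.087

(1.488, 2.087)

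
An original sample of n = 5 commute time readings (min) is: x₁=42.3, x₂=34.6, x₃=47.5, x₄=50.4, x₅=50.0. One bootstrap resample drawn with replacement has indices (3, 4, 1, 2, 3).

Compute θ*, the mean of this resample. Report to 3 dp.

Resample values: 47.5, 50.4, 42.3, 34.6, 47.5.
Mean = (47.5 + 50.4 + 42.3 + 34.6 + 47.5) / 5 = 222.30 / 5 = 44.460

θ* = 44.460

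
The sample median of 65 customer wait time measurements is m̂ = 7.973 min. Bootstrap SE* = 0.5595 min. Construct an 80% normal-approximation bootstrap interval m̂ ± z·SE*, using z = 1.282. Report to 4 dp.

(7.2557, 8.6903)

Margin = 1.282 × 0.5595 = 0.71728
Interval: 7.973 ± 0.71728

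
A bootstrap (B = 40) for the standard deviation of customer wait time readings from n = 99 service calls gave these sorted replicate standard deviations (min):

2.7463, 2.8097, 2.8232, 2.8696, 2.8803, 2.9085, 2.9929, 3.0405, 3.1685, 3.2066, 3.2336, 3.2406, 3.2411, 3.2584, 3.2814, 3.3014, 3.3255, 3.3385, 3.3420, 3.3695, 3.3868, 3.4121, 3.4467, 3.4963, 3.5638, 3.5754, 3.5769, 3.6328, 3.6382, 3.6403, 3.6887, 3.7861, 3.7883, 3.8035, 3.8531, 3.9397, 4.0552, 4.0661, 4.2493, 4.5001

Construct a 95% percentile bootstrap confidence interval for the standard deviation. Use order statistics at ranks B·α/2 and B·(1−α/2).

α = 0.05; lower rank = 40 × 0.025 = 1; upper rank = 40 × 0.975 = 39.
The 1st smallest replicate is 2.7463; the 39th is 4.2493.

(2.7463, 4.2493)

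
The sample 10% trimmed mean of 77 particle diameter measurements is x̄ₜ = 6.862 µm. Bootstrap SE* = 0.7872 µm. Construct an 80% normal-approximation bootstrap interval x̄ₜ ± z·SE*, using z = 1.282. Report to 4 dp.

(5.8528, 7.8712)

Margin = 1.282 × 0.7872 = 1.00919
Interval: 6.862 ± 1.00919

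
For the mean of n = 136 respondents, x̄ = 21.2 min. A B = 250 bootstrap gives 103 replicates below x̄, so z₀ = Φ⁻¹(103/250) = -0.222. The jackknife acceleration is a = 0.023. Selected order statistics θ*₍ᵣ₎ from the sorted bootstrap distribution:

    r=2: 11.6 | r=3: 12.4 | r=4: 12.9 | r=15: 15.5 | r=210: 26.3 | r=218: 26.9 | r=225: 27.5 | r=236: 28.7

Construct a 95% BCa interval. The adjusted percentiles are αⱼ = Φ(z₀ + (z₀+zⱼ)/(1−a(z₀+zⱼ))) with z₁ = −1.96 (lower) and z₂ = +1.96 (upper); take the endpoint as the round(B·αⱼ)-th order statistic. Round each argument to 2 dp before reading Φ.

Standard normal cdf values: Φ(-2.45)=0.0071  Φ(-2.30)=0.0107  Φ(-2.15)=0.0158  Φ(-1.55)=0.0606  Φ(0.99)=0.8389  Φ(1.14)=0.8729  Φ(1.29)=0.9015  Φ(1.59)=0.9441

Lower: z₀ + z₁ = -0.222 + (-1.960) = -2.182; 1 − a(z₀+z₁) = 1 − (0.023)(-2.182) = 1.0502; argument = -0.222 + (-2.182)/1.0502 = -2.2997 → -2.30.
α₁ = Φ(-2.30) = 0.0107; rank = round(250 × 0.0107) = 3; θ*₍3₎ = 12.4.
Upper: z₀ + z₂ = 1.738; 1 − a(z₀+z₂) = 0.9600; argument = 1.5884 → 1.59; α₂ = 0.9441; rank = 236; θ*₍236₎ = 28.7.

(12.4, 28.7)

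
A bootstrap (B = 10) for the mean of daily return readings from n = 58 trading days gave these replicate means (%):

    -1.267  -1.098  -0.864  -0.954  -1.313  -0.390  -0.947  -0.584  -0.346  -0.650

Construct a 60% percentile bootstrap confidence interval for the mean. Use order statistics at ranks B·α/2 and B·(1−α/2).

Sorted replicates: -1.313, -1.267, -1.098, -0.954, -0.947, -0.864, -0.650, -0.584, -0.390, -0.346
α = 0.40; lower rank = 10 × 0.200 = 2; upper rank = 10 × 0.800 = 8.
The 2nd smallest replicate is -1.267; the 8th is -0.584.

(-1.267, -0.584)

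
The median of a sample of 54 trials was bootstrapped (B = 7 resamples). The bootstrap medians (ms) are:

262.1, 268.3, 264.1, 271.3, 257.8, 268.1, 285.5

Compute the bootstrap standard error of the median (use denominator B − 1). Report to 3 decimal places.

SE* = 8.861

Bootstrap SE is the standard deviation of the 7 replicate medians.
Mean of replicates: (262.1 + 268.3 + 264.1 + 271.3 + 257.8 + 268.1 + 285.5) / 7 = 1877.2000 / 7 = 268.1714
Sum of squared deviations: (−6.0714)² + (+0.1286)² + (−4.0714)² + (+3.1286)² + (−10.3714)² + (−0.0714)² + (+17.3286)² = 471.0943
Variance = 471.0943 / 6 = 78.5157
SE* = √78.5157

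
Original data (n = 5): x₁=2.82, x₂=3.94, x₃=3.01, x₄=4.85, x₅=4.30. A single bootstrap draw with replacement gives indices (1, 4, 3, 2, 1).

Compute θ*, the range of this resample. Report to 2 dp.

Resample values: 2.82, 4.85, 3.01, 3.94, 2.82.
Range = 4.85 − 2.82 = 2.03

θ* = 2.03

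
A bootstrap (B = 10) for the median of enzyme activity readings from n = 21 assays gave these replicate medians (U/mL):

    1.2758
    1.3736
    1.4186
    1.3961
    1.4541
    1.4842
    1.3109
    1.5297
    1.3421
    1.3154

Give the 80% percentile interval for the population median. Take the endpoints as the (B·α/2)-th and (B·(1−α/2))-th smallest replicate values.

Sorted replicates: 1.2758, 1.3109, 1.3154, 1.3421, 1.3736, 1.3961, 1.4186, 1.4541, 1.4842, 1.5297
α = 0.20; lower rank = 10 × 0.100 = 1; upper rank = 10 × 0.900 = 9.
The 1st smallest replicate is 1.2758; the 9th is 1.4842.

(1.2758, 1.4842)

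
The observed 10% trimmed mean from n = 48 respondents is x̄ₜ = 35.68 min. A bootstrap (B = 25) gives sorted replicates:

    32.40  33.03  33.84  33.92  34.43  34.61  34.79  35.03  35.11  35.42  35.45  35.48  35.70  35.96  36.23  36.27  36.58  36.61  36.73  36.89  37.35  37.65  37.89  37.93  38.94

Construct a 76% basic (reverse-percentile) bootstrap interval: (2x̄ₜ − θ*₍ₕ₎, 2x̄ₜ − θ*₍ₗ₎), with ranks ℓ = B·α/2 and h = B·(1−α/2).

Percentile endpoints at ranks 3 and 22: θ*₍3₎ = 33.84, θ*₍22₎ = 37.65.
Basic interval reflects these around x̄ₜ:
  lower = 2 × 35.68 − 37.65 = 33.71
  upper = 2 × 35.68 − 33.84 = 37.52

(33.71, 37.52)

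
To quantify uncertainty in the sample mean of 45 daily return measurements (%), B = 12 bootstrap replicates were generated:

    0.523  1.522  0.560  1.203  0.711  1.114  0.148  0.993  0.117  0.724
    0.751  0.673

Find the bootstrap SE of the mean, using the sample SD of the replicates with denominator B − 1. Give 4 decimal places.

SE* = 0.4103

Bootstrap SE is the standard deviation of the 12 replicate means.
Mean of replicates: (0.523 + 1.522 + 0.560 + 1.203 + 0.711 + 1.114 + 0.148 + 0.993 + 0.117 + 0.724 + 0.751 + 0.673) / 12 = 9.03900 / 12 = 0.75325
Sum of squared deviations: (−0.23025)² + (+0.76875)² + (−0.19325)² + (+0.44975)² + (−0.04225)² + (+0.36075)² + (−0.60525)² + (+0.23975)² + (−0.63625)² + (−0.02925)² + (−0.00225)² + (−0.08025)² = 1.85146
Variance = 1.85146 / 11 = 0.16831
SE* = √0.16831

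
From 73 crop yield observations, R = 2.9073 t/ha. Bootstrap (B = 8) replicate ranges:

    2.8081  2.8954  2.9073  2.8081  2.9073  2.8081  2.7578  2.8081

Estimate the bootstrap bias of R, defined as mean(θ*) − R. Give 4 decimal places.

bias = −0.0698

mean(θ*) = (2.8081 + 2.8954 + 2.9073 + 2.8081 + 2.9073 + 2.8081 + 2.7578 + 2.8081) / 8 = 2.83753
bias = 2.83753 − 2.9073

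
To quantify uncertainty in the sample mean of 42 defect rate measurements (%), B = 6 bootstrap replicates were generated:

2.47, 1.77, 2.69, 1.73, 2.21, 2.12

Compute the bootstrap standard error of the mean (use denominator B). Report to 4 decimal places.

SE* = 0.3459

Bootstrap SE is the standard deviation of the 6 replicate means.
Mean of replicates: (2.47 + 1.77 + 2.69 + 1.73 + 2.21 + 2.12) / 6 = 12.99000 / 6 = 2.16500
Sum of squared deviations: (+0.30500)² + (−0.39500)² + (+0.52500)² + (−0.43500)² + (+0.04500)² + (−0.04500)² = 0.71795
Variance = 0.71795 / 6 = 0.11966
SE* = √0.11966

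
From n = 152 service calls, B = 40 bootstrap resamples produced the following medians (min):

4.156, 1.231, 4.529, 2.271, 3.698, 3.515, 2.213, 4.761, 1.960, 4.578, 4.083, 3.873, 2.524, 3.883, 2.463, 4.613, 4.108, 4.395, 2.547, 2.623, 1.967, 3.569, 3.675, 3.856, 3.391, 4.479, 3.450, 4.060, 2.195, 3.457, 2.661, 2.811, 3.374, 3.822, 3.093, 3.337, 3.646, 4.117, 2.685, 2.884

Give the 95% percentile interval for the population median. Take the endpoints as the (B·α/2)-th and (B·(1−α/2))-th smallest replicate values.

Sorted replicates: 1.231, 1.960, 1.967, 2.195, 2.213, 2.271, 2.463, 2.524, 2.547, 2.623, 2.661, 2.685, 2.811, 2.884, 3.093, 3.337, 3.374, 3.391, 3.450, 3.457, 3.515, 3.569, 3.646, 3.675, 3.698, 3.822, 3.856, 3.873, 3.883, 4.060, 4.083, 4.108, 4.117, 4.156, 4.395, 4.479, 4.529, 4.578, 4.613, 4.761
α = 0.05; lower rank = 40 × 0.025 = 1; upper rank = 40 × 0.975 = 39.
The 1st smallest replicate is 1.231; the 39th is 4.613.

(1.231, 4.613)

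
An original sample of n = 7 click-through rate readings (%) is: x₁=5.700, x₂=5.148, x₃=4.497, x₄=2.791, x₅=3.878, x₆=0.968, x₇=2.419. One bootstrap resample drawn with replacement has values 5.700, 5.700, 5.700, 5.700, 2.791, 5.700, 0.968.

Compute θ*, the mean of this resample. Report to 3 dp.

Mean = (5.700 + 5.700 + 5.700 + 5.700 + 2.791 + 5.700 + 0.968) / 7 = 32.2590 / 7 = 4.608

θ* = 4.608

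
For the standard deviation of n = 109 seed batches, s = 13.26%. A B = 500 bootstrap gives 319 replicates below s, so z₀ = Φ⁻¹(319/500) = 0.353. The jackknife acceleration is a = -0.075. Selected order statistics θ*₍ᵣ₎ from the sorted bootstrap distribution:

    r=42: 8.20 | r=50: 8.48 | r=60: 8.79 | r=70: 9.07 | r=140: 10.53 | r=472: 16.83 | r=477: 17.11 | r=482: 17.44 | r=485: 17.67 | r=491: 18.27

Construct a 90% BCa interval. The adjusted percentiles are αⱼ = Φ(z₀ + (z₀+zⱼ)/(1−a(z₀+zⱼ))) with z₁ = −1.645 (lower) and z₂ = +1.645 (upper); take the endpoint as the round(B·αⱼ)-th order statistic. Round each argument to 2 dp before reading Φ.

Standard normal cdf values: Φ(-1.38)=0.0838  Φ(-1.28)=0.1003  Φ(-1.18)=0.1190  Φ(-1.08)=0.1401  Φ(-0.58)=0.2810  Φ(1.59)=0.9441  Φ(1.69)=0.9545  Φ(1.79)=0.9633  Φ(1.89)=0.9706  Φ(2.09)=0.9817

(9.07, 18.27)

Lower: z₀ + z₁ = 0.353 + (-1.645) = -1.292; 1 − a(z₀+z₁) = 1 − (-0.075)(-1.292) = 0.9031; argument = 0.353 + (-1.292)/0.9031 = -1.0776 → -1.08.
α₁ = Φ(-1.08) = 0.1401; rank = round(500 × 0.1401) = 70; θ*₍70₎ = 9.07.
Upper: z₀ + z₂ = 1.998; 1 − a(z₀+z₂) = 1.1499; argument = 2.0906 → 2.09; α₂ = 0.9817; rank = 491; θ*₍491₎ = 18.27.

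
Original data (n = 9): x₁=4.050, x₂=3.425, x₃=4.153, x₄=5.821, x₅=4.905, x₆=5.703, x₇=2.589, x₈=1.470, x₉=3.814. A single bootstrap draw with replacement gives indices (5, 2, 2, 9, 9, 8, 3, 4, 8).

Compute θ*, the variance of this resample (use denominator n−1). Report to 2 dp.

Resample values: 4.905, 3.425, 3.425, 3.814, 3.814, 1.470, 4.153, 5.821, 1.470.
Mean = 3.5886; sum of squared deviations = 16.1671
s² = 16.1671 / 8 = 2.0209

θ* = 2.02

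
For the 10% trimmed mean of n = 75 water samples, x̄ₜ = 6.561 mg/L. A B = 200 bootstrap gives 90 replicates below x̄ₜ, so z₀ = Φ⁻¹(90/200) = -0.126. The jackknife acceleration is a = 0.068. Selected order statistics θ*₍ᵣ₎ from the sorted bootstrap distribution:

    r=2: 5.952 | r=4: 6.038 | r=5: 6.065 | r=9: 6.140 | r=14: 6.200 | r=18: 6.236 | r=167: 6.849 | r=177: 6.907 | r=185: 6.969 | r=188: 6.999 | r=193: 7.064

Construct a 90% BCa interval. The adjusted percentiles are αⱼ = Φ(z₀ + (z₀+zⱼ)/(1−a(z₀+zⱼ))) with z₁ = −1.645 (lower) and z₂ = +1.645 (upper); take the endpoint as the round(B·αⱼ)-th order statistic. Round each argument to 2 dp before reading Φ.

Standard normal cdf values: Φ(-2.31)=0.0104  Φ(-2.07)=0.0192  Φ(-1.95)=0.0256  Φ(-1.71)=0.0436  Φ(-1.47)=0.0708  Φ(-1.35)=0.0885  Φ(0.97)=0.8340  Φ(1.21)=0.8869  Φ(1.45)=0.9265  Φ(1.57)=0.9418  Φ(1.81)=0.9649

(6.140, 6.999)

Lower: z₀ + z₁ = -0.126 + (-1.645) = -1.771; 1 − a(z₀+z₁) = 1 − (0.068)(-1.771) = 1.1204; argument = -0.126 + (-1.771)/1.1204 = -1.7066 → -1.71.
α₁ = Φ(-1.71) = 0.0436; rank = round(200 × 0.0436) = 9; θ*₍9₎ = 6.140.
Upper: z₀ + z₂ = 1.519; 1 − a(z₀+z₂) = 0.8967; argument = 1.5680 → 1.57; α₂ = 0.9418; rank = 188; θ*₍188₎ = 6.999.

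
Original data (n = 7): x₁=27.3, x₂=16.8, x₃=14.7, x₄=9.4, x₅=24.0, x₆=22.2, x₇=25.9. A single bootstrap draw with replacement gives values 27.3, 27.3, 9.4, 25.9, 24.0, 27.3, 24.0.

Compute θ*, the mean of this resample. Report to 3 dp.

Mean = (27.3 + 27.3 + 9.4 + 25.9 + 24.0 + 27.3 + 24.0) / 7 = 165.20 / 7 = 23.600

θ* = 23.600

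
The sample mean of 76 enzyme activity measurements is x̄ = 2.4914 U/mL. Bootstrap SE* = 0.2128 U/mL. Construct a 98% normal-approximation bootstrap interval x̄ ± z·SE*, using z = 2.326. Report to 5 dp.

(1.99643, 2.98637)

Margin = 2.326 × 0.2128 = 0.494973
Interval: 2.4914 ± 0.494973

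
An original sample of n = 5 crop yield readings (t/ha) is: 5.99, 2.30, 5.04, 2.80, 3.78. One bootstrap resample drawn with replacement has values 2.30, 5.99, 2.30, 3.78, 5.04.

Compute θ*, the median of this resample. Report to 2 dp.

θ* = 3.78

Sorted: 2.30, 2.30, 3.78, 5.04, 5.99
Median = middle value = 3.78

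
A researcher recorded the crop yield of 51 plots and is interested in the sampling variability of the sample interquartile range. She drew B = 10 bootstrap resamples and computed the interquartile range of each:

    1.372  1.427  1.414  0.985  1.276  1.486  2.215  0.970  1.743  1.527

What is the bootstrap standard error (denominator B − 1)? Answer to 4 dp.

Bootstrap SE is the standard deviation of the 10 replicate interquartile ranges.
Mean of replicates: (1.372 + 1.427 + 1.414 + 0.985 + 1.276 + 1.486 + 2.215 + 0.970 + 1.743 + 1.527) / 10 = 14.41500 / 10 = 1.44150
Sum of squared deviations: (−0.06950)² + (−0.01450)² + (−0.02750)² + (−0.45650)² + (−0.16550)² + (+0.04450)² + (+0.77350)² + (−0.47150)² + (+0.30150)² + (+0.08550)² = 1.16239
Variance = 1.16239 / 9 = 0.12915
SE* = √0.12915

SE* = 0.3594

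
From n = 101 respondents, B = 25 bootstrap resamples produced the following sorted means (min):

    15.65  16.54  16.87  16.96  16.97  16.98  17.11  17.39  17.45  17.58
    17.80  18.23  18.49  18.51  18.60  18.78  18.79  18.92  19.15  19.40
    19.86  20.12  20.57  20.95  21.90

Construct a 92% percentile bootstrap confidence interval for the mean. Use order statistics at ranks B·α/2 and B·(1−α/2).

α = 0.08; lower rank = 25 × 0.040 = 1; upper rank = 25 × 0.960 = 24.
The 1st smallest replicate is 15.65; the 24th is 20.95.

(15.65, 20.95)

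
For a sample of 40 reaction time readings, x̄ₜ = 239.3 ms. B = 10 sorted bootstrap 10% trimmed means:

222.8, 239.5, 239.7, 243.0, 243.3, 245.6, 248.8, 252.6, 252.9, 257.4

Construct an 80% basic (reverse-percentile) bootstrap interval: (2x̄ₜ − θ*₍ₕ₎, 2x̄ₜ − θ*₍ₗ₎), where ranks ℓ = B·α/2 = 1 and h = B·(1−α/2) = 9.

Percentile endpoints at ranks 1 and 9: θ*₍1₎ = 222.8, θ*₍9₎ = 252.9.
Basic interval reflects these around x̄ₜ:
  lower = 2 × 239.3 − 252.9 = 225.7
  upper = 2 × 239.3 − 222.8 = 255.8

(225.7, 255.8)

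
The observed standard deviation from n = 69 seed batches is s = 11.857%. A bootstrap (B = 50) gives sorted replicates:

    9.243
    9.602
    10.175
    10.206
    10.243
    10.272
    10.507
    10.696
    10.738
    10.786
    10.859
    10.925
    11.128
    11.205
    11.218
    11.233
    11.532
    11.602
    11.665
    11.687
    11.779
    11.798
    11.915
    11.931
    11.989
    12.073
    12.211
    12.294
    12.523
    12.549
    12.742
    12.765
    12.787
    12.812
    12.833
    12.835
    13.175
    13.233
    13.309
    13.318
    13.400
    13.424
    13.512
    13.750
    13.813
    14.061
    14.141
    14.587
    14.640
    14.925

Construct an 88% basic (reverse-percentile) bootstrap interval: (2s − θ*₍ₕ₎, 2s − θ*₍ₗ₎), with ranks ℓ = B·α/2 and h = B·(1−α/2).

(9.573, 13.539)

Percentile endpoints at ranks 3 and 47: θ*₍3₎ = 10.175, θ*₍47₎ = 14.141.
Basic interval reflects these around s:
  lower = 2 × 11.857 − 14.141 = 9.573
  upper = 2 × 11.857 − 10.175 = 13.539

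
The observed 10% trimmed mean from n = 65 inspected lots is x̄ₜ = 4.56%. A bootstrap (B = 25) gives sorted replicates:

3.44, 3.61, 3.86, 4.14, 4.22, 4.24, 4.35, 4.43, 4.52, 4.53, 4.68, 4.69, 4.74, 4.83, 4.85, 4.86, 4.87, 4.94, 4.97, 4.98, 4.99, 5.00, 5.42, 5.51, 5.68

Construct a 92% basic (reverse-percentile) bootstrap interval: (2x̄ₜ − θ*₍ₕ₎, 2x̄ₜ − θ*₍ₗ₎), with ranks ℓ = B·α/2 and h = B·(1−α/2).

Percentile endpoints at ranks 1 and 24: θ*₍1₎ = 3.44, θ*₍24₎ = 5.51.
Basic interval reflects these around x̄ₜ:
  lower = 2 × 4.56 − 5.51 = 3.61
  upper = 2 × 4.56 − 3.44 = 5.68

(3.61, 5.68)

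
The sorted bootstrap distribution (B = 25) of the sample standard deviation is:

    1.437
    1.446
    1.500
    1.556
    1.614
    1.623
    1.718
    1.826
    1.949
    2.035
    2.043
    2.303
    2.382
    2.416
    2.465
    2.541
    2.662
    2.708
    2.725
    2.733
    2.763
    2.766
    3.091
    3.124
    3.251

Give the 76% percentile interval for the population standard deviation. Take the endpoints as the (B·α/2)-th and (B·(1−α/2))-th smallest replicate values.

(1.500, 2.766)

α = 0.24; lower rank = 25 × 0.120 = 3; upper rank = 25 × 0.880 = 22.
The 3rd smallest replicate is 1.500; the 22nd is 2.766.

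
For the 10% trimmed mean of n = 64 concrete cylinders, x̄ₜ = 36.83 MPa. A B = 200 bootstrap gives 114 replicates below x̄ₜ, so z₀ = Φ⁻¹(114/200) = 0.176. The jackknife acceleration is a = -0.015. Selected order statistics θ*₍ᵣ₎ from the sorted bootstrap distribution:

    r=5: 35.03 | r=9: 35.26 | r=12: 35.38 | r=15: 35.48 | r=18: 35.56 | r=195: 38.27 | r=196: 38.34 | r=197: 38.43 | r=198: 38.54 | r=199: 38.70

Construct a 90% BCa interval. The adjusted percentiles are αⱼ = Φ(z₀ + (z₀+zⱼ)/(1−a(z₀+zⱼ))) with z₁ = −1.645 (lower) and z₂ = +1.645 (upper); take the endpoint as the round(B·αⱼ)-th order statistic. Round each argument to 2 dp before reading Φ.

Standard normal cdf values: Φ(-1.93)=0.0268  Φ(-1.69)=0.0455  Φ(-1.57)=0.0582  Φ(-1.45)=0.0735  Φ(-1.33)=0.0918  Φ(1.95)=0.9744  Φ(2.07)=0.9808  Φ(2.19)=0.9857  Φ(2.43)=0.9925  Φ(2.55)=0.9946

Lower: z₀ + z₁ = 0.176 + (-1.645) = -1.469; 1 − a(z₀+z₁) = 1 − (-0.015)(-1.469) = 0.9780; argument = 0.176 + (-1.469)/0.9780 = -1.3261 → -1.33.
α₁ = Φ(-1.33) = 0.0918; rank = round(200 × 0.0918) = 18; θ*₍18₎ = 35.56.
Upper: z₀ + z₂ = 1.821; 1 − a(z₀+z₂) = 1.0273; argument = 1.9486 → 1.95; α₂ = 0.9744; rank = 195; θ*₍195₎ = 38.27.

(35.56, 38.27)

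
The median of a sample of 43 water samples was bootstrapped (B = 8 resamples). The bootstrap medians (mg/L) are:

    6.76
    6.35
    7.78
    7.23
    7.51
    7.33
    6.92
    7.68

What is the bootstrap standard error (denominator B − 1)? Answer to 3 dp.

SE* = 0.489

Bootstrap SE is the standard deviation of the 8 replicate medians.
Mean of replicates: (6.76 + 6.35 + 7.78 + 7.23 + 7.51 + 7.33 + 6.92 + 7.68) / 8 = 57.5600 / 8 = 7.1950
Sum of squared deviations: (−0.4350)² + (−0.8450)² + (+0.5850)² + (+0.0350)² + (+0.3150)² + (+0.1350)² + (−0.2750)² + (+0.4850)² = 1.6750
Variance = 1.6750 / 7 = 0.2393
SE* = √0.2393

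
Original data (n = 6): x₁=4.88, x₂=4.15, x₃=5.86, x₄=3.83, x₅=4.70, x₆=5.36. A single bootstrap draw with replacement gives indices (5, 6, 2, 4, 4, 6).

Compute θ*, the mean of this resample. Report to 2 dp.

θ* = 4.54

Resample values: 4.70, 5.36, 4.15, 3.83, 3.83, 5.36.
Mean = (4.70 + 5.36 + 4.15 + 3.83 + 3.83 + 5.36) / 6 = 27.230 / 6 = 4.54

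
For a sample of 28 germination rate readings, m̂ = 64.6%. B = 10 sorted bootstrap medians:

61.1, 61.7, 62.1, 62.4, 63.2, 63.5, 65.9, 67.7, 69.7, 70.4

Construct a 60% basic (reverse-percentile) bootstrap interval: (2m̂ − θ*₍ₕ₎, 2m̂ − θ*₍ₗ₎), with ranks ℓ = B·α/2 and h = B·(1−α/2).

(61.5, 67.5)

Percentile endpoints at ranks 2 and 8: θ*₍2₎ = 61.7, θ*₍8₎ = 67.7.
Basic interval reflects these around m̂:
  lower = 2 × 64.6 − 67.7 = 61.5
  upper = 2 × 64.6 − 61.7 = 67.5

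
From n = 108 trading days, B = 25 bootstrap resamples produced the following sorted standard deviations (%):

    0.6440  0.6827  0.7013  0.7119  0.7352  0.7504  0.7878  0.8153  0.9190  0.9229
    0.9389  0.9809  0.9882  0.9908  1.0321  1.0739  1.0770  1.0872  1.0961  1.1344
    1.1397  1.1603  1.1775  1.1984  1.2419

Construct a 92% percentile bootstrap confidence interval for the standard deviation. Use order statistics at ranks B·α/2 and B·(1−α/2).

α = 0.08; lower rank = 25 × 0.040 = 1; upper rank = 25 × 0.960 = 24.
The 1st smallest replicate is 0.6440; the 24th is 1.1984.

(0.6440, 1.1984)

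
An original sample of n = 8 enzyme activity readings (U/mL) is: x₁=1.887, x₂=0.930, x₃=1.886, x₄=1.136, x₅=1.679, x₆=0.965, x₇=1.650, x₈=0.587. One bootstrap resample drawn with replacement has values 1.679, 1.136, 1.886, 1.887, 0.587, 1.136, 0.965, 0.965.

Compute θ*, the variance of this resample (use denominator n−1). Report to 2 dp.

Mean = 1.2801; sum of squared deviations = 1.6151
s² = 1.6151 / 7 = 0.2307

θ* = 0.23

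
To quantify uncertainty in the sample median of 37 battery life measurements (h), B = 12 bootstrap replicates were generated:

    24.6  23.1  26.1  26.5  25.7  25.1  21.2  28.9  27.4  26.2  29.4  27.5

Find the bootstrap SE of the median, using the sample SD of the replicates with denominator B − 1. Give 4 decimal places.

Bootstrap SE is the standard deviation of the 12 replicate medians.
Mean of replicates: (24.6 + 23.1 + 26.1 + 26.5 + 25.7 + 25.1 + 21.2 + 28.9 + 27.4 + 26.2 + 29.4 + 27.5) / 12 = 311.70000 / 12 = 25.97500
Sum of squared deviations: (−1.37500)² + (−2.87500)² + (+0.12500)² + (+0.52500)² + (−0.27500)² + (−0.87500)² + (−4.77500)² + (+2.92500)² + (+1.42500)² + (+0.22500)² + (+3.42500)² + (+1.52500)² = 58.78250
Variance = 58.78250 / 11 = 5.34386
SE* = √5.34386

SE* = 2.3117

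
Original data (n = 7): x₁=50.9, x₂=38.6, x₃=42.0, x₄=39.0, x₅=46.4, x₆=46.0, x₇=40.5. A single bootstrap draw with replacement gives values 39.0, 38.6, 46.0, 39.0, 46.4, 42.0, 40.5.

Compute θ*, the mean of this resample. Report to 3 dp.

θ* = 41.643

Mean = (39.0 + 38.6 + 46.0 + 39.0 + 46.4 + 42.0 + 40.5) / 7 = 291.50 / 7 = 41.643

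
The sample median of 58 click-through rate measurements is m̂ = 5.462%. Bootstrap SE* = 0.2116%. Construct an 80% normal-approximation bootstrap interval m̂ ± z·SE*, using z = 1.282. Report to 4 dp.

Margin = 1.282 × 0.2116 = 0.27127
Interval: 5.462 ± 0.27127

(5.1907, 5.7333)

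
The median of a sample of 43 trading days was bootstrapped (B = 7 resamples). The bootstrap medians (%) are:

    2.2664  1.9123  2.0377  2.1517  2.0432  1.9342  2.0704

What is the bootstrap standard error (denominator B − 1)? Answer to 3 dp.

SE* = 0.122

Bootstrap SE is the standard deviation of the 7 replicate medians.
Mean of replicates: (2.2664 + 1.9123 + 2.0377 + 2.1517 + 2.0432 + 1.9342 + 2.0704) / 7 = 14.41590 / 7 = 2.05941
Sum of squared deviations: (+0.20699)² + (−0.14711)² + (−0.02171)² + (+0.09229)² + (−0.01621)² + (−0.12521)² + (+0.01099)² = 0.08954
Variance = 0.08954 / 6 = 0.01492
SE* = √0.01492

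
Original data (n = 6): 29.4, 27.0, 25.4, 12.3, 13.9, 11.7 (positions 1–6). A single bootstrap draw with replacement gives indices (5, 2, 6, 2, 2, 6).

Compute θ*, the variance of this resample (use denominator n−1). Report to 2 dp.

θ* = 64.30

Resample values: 13.9, 27.0, 11.7, 27.0, 27.0, 11.7.
Mean = 19.7167; sum of squared deviations = 321.5083
s² = 321.5083 / 5 = 64.3017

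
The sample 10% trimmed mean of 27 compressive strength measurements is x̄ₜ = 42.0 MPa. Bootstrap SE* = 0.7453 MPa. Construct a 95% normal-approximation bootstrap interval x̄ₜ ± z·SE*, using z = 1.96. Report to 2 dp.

(40.54, 43.46)

Margin = 1.96 × 0.7453 = 1.461
Interval: 42.0 ± 1.461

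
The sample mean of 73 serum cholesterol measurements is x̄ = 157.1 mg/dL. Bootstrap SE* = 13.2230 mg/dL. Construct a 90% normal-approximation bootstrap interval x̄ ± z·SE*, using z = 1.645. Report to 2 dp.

(135.35, 178.85)

Margin = 1.645 × 13.2230 = 21.752
Interval: 157.1 ± 21.752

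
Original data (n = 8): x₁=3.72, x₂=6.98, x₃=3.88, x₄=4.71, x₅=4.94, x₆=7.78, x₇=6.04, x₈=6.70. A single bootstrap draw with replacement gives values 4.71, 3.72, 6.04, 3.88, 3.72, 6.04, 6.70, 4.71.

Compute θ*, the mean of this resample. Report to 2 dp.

Mean = (4.71 + 3.72 + 6.04 + 3.88 + 3.72 + 6.04 + 6.70 + 4.71) / 8 = 39.520 / 8 = 4.94

θ* = 4.94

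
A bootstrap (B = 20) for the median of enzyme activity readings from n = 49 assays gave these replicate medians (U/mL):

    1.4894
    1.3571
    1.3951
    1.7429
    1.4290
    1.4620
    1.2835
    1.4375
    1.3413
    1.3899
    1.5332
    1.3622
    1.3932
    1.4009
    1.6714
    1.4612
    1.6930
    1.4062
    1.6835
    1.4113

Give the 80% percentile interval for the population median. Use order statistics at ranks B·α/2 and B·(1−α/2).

(1.3413, 1.6835)

Sorted replicates: 1.2835, 1.3413, 1.3571, 1.3622, 1.3899, 1.3932, 1.3951, 1.4009, 1.4062, 1.4113, 1.4290, 1.4375, 1.4612, 1.4620, 1.4894, 1.5332, 1.6714, 1.6835, 1.6930, 1.7429
α = 0.20; lower rank = 20 × 0.100 = 2; upper rank = 20 × 0.900 = 18.
The 2nd smallest replicate is 1.3413; the 18th is 1.6835.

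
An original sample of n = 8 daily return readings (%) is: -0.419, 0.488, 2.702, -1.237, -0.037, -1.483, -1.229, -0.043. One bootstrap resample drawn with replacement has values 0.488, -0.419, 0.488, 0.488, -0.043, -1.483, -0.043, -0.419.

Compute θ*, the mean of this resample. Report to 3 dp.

θ* = -0.118

Mean = (0.488 + (-0.419) + 0.488 + 0.488 + (-0.043) + (-1.483) + (-0.043) + (-0.419)) / 8 = -0.9430 / 8 = -0.118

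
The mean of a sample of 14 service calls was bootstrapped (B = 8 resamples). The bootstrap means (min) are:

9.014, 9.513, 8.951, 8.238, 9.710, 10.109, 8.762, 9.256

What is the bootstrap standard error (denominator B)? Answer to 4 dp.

SE* = 0.5478

Bootstrap SE is the standard deviation of the 8 replicate means.
Mean of replicates: (9.014 + 9.513 + 8.951 + 8.238 + 9.710 + 10.109 + 8.762 + 9.256) / 8 = 73.553000 / 8 = 9.194125
Sum of squared deviations: (−0.180125)² + (+0.318875)² + (−0.243125)² + (−0.956125)² + (+0.515875)² + (+0.914875)² + (−0.432125)² + (+0.061875)² = 2.401095
Variance = 2.401095 / 8 = 0.300137
SE* = √0.300137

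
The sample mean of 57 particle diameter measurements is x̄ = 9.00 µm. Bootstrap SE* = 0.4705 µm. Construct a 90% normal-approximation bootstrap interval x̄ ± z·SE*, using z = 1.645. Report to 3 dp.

(8.226, 9.774)

Margin = 1.645 × 0.4705 = 0.7740
Interval: 9.00 ± 0.7740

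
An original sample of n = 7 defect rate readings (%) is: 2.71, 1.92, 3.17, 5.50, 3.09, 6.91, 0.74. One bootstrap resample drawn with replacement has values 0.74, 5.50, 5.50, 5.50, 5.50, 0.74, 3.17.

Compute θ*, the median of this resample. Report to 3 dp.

θ* = 5.500

Sorted: 0.74, 0.74, 3.17, 5.50, 5.50, 5.50, 5.50
Median = middle value = 5.500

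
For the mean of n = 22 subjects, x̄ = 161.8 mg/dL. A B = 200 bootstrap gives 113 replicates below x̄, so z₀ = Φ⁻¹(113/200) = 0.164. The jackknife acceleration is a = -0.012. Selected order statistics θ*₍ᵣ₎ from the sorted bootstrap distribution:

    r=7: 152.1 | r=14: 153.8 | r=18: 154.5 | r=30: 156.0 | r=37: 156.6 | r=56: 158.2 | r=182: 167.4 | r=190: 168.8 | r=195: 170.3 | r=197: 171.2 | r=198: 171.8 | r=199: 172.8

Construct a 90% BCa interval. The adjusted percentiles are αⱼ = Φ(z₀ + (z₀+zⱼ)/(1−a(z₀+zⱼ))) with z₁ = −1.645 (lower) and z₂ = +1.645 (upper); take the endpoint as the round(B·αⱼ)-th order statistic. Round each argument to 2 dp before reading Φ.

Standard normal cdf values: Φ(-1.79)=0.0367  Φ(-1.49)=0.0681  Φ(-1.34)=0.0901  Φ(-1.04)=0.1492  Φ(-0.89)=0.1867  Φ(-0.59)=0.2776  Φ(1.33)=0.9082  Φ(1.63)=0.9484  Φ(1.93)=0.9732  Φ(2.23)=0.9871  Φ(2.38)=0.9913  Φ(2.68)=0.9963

(154.5, 170.3)

Lower: z₀ + z₁ = 0.164 + (-1.645) = -1.481; 1 − a(z₀+z₁) = 1 − (-0.012)(-1.481) = 0.9822; argument = 0.164 + (-1.481)/0.9822 = -1.3438 → -1.34.
α₁ = Φ(-1.34) = 0.0901; rank = round(200 × 0.0901) = 18; θ*₍18₎ = 154.5.
Upper: z₀ + z₂ = 1.809; 1 − a(z₀+z₂) = 1.0217; argument = 1.9346 → 1.93; α₂ = 0.9732; rank = 195; θ*₍195₎ = 170.3.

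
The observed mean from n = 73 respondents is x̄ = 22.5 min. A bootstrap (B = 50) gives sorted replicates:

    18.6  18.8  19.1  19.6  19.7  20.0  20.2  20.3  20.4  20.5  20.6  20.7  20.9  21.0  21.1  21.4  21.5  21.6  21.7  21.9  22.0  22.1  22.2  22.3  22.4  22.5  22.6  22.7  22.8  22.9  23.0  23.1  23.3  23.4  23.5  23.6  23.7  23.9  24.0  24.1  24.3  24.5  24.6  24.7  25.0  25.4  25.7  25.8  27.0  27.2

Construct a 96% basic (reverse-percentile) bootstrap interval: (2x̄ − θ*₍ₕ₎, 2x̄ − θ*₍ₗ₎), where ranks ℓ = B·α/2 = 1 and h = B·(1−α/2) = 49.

Percentile endpoints at ranks 1 and 49: θ*₍1₎ = 18.6, θ*₍49₎ = 27.0.
Basic interval reflects these around x̄:
  lower = 2 × 22.5 − 27.0 = 18.0
  upper = 2 × 22.5 − 18.6 = 26.4

(18.0, 26.4)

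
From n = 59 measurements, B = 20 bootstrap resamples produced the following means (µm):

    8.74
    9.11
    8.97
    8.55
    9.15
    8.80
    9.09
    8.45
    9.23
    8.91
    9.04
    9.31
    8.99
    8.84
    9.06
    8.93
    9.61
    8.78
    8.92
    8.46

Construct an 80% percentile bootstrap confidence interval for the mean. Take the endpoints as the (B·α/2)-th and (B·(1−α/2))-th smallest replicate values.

Sorted replicates: 8.45, 8.46, 8.55, 8.74, 8.78, 8.80, 8.84, 8.91, 8.92, 8.93, 8.97, 8.99, 9.04, 9.06, 9.09, 9.11, 9.15, 9.23, 9.31, 9.61
α = 0.20; lower rank = 20 × 0.100 = 2; upper rank = 20 × 0.900 = 18.
The 2nd smallest replicate is 8.46; the 18th is 9.23.

(8.46, 9.23)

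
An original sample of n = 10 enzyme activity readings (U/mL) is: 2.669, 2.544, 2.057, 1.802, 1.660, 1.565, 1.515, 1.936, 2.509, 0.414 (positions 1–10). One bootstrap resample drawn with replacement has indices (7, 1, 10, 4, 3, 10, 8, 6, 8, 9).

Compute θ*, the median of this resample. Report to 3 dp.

θ* = 1.869

Resample values: 1.515, 2.669, 0.414, 1.802, 2.057, 0.414, 1.936, 1.565, 1.936, 2.509.
Sorted: 0.414, 0.414, 1.515, 1.565, 1.802, 1.936, 1.936, 2.057, 2.509, 2.669
Median = average of the two middle values = 1.869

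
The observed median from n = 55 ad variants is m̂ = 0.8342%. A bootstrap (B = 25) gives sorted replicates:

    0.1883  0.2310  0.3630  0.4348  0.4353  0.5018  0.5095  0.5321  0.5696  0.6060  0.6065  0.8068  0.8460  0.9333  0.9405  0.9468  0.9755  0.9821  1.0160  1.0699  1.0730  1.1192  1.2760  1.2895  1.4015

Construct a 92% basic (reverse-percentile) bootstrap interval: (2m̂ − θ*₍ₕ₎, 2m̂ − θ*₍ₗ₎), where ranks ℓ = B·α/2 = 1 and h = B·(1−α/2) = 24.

(0.3789, 1.4801)

Percentile endpoints at ranks 1 and 24: θ*₍1₎ = 0.1883, θ*₍24₎ = 1.2895.
Basic interval reflects these around m̂:
  lower = 2 × 0.8342 − 1.2895 = 0.3789
  upper = 2 × 0.8342 − 0.1883 = 1.4801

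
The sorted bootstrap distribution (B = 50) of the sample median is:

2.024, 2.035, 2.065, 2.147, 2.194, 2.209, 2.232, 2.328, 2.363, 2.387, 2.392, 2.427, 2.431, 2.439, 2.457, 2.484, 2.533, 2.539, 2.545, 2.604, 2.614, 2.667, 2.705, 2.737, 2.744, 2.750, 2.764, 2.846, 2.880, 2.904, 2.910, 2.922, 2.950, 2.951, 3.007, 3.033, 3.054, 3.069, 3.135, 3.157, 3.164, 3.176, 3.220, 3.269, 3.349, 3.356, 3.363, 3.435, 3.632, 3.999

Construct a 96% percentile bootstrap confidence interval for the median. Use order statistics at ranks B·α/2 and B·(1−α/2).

α = 0.04; lower rank = 50 × 0.020 = 1; upper rank = 50 × 0.980 = 49.
The 1st smallest replicate is 2.024; the 49th is 3.632.

(2.024, 3.632)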